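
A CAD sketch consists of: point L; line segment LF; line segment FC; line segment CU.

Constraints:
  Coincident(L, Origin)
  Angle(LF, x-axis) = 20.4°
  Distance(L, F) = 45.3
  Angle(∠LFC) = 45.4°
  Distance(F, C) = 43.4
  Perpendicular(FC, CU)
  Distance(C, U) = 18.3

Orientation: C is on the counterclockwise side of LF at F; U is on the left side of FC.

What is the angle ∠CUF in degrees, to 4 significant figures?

67.14°

L is at the origin; LF runs at 20.4° with length 45.3, so F = 45.3·(cos 20.4°, sin 20.4°) = (42.46, 15.79). ∠LFC = 45.4°, so FC runs at 20.4° + (180° − 45.4°) = 155.0° from the x-axis; with |FC| = 43.4, C = F + 43.4·(cos 155.0°, sin 155.0°) = (3.125, 34.13). FC ⟂ CU; with |CU| = 18.3 on the left of FC, U = C + 18.3·(-0.4226, -0.9063) = (-4.609, 17.55). Then cos ∠CUF = UC·UF / (|UC||UF|), giving 67.14°.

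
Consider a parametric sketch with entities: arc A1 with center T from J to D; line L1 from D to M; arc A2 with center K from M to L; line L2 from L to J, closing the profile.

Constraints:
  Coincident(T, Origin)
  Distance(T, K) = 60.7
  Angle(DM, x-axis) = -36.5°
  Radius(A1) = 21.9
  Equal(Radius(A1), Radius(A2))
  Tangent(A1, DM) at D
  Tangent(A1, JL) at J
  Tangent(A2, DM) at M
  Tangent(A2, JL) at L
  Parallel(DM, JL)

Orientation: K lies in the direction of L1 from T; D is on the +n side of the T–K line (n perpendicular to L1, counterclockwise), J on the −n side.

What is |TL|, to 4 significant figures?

64.53

Tangency of A1 to both parallel lines with radius 21.9 puts D and J at T ± 21.9·n: D = (13.03, 17.60), J = (-13.03, -17.60). Equal radii place M and L the same way about K: M = K + 21.9·n = (61.82, -18.50), L = K − 21.9·n = (35.77, -53.71). Then |TL| = |L − T| = 64.53.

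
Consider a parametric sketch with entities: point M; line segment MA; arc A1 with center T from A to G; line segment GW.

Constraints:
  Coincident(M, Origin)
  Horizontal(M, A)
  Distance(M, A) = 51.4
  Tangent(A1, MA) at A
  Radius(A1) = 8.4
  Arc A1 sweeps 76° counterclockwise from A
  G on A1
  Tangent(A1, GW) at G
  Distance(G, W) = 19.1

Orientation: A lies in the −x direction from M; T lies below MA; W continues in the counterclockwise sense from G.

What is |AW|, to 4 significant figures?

27.98

M is at the origin; MA is horizontal with |MA| = 51.4 and A on the −x side, so A = (-51.40, 0.000). The tangent condition forces TA to be normal to MA, so T = A + (0, -8.4) = (-51.40, -8.400). On A1, A sits at bearing 90° from T; a 76° counterclockwise sweep puts G at bearing 166°, so G = T + 8.4·(cos 166°, sin 166°) = (-59.55, -6.368). A1 meets GW tangentially, so TG is at right angles to GW, so GW runs along (−sin 166°, cos 166°); with |GW| = 19.1, W = (-64.17, -24.90). Then |AW| = |W − A| = 27.98.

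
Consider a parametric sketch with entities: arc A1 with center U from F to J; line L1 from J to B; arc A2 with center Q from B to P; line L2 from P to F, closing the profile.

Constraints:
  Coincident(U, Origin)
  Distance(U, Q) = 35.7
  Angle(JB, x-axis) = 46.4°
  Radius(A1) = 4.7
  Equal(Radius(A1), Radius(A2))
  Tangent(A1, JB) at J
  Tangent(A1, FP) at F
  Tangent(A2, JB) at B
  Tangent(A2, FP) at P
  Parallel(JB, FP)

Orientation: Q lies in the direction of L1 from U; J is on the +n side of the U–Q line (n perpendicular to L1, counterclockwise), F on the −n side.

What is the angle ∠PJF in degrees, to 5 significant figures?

75.249°

The slot axis is L1's direction at 46.4°, so u = (cos 46.4°, sin 46.4°) = (0.68962, 0.72417) and n = (−sin 46.4°, cos 46.4°) = (-0.72417, 0.68962). U is at the origin and Q lies 35.7 along u from U, so Q = 35.7·u = (24.619, 25.853). Tangency of A1 to both parallel lines with radius 4.7 puts J and F at U ± 4.7·n: J = (-3.4036, 3.2412), F = (3.4036, -3.2412). Equal radii place B and P the same way about Q: B = Q + 4.7·n = (21.216, 29.094), P = Q − 4.7·n = (28.023, 22.612). Then cos ∠PJF = JP·JF / (|JP||JF|), giving 75.249°.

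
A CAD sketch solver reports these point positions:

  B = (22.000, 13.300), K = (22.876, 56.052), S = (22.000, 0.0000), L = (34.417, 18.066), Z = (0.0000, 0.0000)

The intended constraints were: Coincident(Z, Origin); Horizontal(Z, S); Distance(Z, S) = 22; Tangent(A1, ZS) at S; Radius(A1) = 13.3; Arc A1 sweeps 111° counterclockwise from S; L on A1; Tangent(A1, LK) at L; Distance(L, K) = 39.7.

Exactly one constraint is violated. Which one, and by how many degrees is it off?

Tangent(A1, LK) at L — off by 4.10°.

Z = (0.00, 0.00) ✓; Z.y = 0.00, S.y = 0.00 ✓; |ZS| = 22.00 ✓; ∠(BS, SZ) = 90.00° ✓; |BS| = 13.30 ✓; bearing(B→L) − bearing(B→S) = 111.0° ✓; |BL| = 13.30 ✓; ∠(BL, LK) = 94.10° ✗; |LK| = 39.70 ✓.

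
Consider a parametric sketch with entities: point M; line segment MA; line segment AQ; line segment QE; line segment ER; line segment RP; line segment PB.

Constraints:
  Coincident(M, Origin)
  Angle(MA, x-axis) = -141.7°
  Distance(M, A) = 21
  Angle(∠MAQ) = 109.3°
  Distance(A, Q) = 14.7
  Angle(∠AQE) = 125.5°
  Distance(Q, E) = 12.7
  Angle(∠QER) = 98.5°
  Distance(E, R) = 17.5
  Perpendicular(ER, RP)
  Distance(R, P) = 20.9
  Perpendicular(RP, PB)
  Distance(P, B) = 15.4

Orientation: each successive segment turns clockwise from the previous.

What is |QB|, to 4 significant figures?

9.239

M is at the origin; MA runs at -141.7° with length 21.0, so A = (-16.48, -13.02). ∠MAQ = 109.3° gives AQ at 147.6° from the x-axis; with |AQ| = 14.7, Q = (-28.89, -5.139). ∠AQE = 125.5° gives QE at 93.10° from the x-axis; with |QE| = 12.7, E = (-29.58, 7.543). ∠QER = 98.5° gives ER at 11.60° from the x-axis; with |ER| = 17.5, R = (-12.44, 11.06). The perpendicularity gives RP at right angles to ER, so RP runs at -78.40°; with |RP| = 20.9, P = (-8.234, -9.412). The perpendicularity gives PB at right angles to RP, so PB runs at -168.4°; with |PB| = 15.4, B = (-23.32, -12.51). Then |QB| = |B − Q| = 9.239.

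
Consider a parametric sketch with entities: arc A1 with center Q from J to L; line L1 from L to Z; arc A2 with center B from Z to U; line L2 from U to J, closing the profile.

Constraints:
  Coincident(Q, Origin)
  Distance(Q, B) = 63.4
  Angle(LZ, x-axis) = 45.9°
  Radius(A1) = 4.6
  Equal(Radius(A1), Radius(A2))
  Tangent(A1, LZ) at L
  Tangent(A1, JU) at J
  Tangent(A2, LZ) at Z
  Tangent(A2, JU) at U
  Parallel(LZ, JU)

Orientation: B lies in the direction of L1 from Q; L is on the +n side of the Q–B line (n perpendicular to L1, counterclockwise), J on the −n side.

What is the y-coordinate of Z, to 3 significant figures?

48.7

The slot axis is L1's direction at 45.9°, so u = (cos 45.9°, sin 45.9°) = (0.696, 0.718) and n = (−sin 45.9°, cos 45.9°) = (-0.718, 0.696). Q is at the origin and B lies 63.4 along u from Q, so B = 63.4·u = (44.1, 45.5). Tangency of A1 to both parallel lines with radius 4.6 puts L and J at Q ± 4.6·n: L = (-3.30, 3.20), J = (3.30, -3.20). Equal radii place Z and U the same way about B: Z = B + 4.6·n = (40.8, 48.7), U = B − 4.6·n = (47.4, 42.3). So Z.y = 48.7.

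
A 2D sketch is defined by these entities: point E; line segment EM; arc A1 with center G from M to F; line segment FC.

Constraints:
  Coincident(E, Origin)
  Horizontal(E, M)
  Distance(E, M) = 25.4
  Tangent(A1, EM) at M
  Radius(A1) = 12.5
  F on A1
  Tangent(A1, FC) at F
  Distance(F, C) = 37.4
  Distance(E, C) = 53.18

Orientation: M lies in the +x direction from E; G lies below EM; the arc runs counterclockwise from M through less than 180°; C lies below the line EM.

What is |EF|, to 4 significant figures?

18.68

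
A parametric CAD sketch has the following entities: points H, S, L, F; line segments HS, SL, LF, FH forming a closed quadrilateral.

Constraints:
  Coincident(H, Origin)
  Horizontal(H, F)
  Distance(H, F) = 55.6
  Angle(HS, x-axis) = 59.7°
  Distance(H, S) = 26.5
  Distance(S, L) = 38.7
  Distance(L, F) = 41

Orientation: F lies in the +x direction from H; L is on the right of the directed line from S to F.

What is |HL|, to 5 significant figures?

23.562

Checks: |SL| = 38.70 ✓; |LF| = 41.00 ✓.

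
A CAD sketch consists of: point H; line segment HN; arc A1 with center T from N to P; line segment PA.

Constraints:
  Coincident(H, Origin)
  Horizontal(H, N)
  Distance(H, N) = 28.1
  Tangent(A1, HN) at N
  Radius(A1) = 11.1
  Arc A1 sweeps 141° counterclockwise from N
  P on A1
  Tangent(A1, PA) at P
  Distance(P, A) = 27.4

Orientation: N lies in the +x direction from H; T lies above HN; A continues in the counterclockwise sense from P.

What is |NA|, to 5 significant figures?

39.642

H is at the origin; HN is horizontal with |HN| = 28.1 and N on the +x side, so N = (28.100, 0.0000). Tangency of A1 to HN means the radius TN is perpendicular to HN, so T = N + (0, 11.1) = (28.100, 11.100). On A1, N sits at bearing -90° from T; a 141° counterclockwise sweep puts P at bearing 51°, so P = T + 11.1·(cos 51°, sin 51°) = (35.085, 19.726). A1 meets PA tangentially, so TP is at right angles to PA, so PA runs along (−sin 51°, cos 51°); with |PA| = 27.4, A = (13.792, 36.970). Then |NA| = |A − N| = 39.642.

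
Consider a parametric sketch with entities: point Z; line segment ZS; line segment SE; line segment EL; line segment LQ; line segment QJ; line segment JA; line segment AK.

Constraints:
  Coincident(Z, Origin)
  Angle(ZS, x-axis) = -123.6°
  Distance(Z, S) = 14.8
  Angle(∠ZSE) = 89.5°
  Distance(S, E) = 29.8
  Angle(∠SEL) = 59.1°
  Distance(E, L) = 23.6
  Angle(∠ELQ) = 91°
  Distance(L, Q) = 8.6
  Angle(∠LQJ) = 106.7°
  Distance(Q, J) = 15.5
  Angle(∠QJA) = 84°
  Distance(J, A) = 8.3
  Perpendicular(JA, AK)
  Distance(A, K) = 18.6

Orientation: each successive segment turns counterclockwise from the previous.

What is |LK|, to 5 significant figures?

2.3786

∠QJA = 84.0° gives JA at -13.900° from the x-axis; with |JA| = 8.3, A = (11.874, -21.107). The perpendicularity gives AK at right angles to JA, so AK runs at 76.100°; with |AK| = 18.6, K = (16.342, -3.0514). Then |LK| = |K − L| = 2.3786.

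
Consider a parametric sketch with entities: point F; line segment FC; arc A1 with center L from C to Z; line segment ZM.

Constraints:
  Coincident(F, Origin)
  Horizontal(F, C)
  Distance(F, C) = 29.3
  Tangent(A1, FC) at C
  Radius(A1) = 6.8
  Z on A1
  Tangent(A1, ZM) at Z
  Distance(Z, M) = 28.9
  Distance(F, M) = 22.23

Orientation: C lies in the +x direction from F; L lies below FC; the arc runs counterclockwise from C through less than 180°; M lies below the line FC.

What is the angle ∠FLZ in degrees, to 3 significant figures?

33.1°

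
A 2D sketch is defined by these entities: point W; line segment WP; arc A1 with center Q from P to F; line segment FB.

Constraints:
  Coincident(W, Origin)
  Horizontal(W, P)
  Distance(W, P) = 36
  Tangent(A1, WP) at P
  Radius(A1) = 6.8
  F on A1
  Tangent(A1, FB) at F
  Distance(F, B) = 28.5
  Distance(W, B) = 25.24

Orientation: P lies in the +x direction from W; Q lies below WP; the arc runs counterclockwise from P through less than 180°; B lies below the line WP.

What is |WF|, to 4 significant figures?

31.18

Checks: |QF| = 6.800 ✓; ∠(QF, FB) = 90.00° ✓; |FB| = 28.50 ✓; |WB| = 25.24 ✓.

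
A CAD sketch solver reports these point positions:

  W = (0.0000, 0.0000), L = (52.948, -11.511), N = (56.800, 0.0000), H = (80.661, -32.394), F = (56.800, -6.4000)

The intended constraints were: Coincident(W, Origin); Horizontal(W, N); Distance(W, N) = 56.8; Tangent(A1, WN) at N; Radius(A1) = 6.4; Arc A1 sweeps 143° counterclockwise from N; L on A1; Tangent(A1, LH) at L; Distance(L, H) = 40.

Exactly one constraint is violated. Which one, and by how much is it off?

Distance(L, H) = 40 — off by 5.30.

W = (0.00, 0.00) ✓; W.y = 0.00, N.y = 0.00 ✓; |WN| = 56.80 ✓; ∠(FN, NW) = 90.00° ✓; |FN| = 6.400 ✓; bearing(F→L) − bearing(F→N) = 143.0° ✓; |FL| = 6.400 ✓; ∠(FL, LH) = 90.00° ✓; |LH| = 34.70 ✗.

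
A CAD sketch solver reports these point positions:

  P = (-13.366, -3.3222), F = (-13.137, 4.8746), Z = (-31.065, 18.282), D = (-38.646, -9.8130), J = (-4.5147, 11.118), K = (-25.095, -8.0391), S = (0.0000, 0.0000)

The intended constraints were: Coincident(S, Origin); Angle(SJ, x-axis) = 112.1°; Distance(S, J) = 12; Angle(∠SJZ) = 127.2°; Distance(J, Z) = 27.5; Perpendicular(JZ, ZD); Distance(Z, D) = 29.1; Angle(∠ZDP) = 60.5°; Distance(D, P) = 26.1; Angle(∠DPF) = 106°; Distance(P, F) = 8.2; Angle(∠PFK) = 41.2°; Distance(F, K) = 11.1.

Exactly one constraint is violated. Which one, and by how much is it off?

Distance(F, K) = 11.1 — off by 6.50.

S = (0.00, 0.00) ✓; SJ at 112.1° ✓; |SJ| = 12.00 ✓; ∠SJZ = 127.2° ✓; |JZ| = 27.50 ✓; ∠(JZ, ZD) = 90.00° ✓; |ZD| = 29.10 ✓; ∠ZDP = 60.50° ✓; |DP| = 26.10 ✓; ∠DPF = 106.0° ✓; |PF| = 8.200 ✓; ∠PFK = 41.20° ✓; |FK| = 17.60 ✗.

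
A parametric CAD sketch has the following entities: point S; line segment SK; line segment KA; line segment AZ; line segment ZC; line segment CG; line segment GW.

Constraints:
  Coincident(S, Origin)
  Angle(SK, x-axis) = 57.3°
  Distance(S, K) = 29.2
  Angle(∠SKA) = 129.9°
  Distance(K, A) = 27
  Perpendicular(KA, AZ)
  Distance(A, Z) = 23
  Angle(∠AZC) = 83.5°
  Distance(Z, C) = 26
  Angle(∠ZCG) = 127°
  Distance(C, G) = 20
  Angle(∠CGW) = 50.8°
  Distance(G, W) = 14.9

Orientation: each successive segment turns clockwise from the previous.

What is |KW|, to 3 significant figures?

7.67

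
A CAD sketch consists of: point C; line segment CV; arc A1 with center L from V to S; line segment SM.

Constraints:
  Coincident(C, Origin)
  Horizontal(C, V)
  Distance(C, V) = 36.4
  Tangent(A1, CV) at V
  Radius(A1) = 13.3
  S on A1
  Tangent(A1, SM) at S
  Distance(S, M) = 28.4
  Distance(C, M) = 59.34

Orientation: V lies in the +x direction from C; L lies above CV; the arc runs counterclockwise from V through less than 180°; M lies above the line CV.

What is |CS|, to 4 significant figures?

52.05

C is at the origin; C and V share the same y with |CV| = 36.4 and V on the +x side, so V = (36.40, 0.000). Since A1 is tangent to CV there, LV ⟂ CV, so L = V + (0, 13.3) = (36.40, 13.30). Since LS ⟂ SM (tangency), |LM| = √(13.3² + 28.4²) = 31.36 regardless of where S sits on A1. So M lies on both circle(C, 59.34) and circle(L, 31.36); the above-CV intersection is M = (39.22, 44.53). S is the foot of the tangent from M: S = (48.90, 17.84).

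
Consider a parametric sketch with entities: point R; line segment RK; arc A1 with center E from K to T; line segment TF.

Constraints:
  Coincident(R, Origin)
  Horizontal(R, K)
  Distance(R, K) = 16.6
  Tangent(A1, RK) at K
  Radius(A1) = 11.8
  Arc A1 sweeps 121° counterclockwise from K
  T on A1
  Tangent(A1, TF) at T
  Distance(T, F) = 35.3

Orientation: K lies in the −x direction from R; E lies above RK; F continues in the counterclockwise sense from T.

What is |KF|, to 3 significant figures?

48.8

R is at the origin; R and K share the same y with |RK| = 16.6 and K on the −x side, so K = (-16.6, 0.00). The tangent condition forces EK to be normal to RK, so E = K + (0, 11.8) = (-16.6, 11.8). On A1, K sits at bearing -90° from E; a 121° counterclockwise sweep puts T at bearing 31°, so T = E + 11.8·(cos 31°, sin 31°) = (-6.49, 17.9). A1 meets TF tangentially, so ET is at right angles to TF, so TF runs along (−sin 31°, cos 31°); with |TF| = 35.3, F = (-24.7, 48.1). Then |KF| = |F − K| = 48.8.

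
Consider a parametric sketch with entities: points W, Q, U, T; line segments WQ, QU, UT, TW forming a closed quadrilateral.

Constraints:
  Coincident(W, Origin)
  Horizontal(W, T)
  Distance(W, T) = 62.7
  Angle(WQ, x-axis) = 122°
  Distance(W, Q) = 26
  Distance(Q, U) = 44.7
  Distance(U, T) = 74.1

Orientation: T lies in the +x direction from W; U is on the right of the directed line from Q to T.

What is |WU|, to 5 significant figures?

23.657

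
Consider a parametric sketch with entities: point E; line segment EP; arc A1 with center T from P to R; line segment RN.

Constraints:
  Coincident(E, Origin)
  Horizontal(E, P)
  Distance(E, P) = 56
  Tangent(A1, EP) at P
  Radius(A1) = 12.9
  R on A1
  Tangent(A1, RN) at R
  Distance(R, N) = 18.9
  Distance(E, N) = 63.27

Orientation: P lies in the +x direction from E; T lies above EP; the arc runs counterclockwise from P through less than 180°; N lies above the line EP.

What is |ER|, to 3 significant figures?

68.9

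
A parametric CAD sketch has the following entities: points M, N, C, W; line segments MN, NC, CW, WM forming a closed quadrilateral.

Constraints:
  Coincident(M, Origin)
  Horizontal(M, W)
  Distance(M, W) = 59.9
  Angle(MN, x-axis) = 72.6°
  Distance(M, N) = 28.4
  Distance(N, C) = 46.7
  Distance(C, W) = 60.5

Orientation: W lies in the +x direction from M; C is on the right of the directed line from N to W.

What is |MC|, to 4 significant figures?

19.38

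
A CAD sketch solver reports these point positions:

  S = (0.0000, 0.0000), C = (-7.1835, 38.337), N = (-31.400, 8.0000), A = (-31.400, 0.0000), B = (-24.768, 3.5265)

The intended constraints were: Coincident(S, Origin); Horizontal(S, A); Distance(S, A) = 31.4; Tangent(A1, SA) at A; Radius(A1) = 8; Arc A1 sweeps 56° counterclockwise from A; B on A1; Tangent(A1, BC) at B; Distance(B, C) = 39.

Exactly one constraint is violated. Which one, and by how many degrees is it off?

Tangent(A1, BC) at B — off by 7.20°.

S = (0.00, 0.00) ✓; S.y = 0.00, A.y = 0.00 ✓; |SA| = 31.40 ✓; ∠(NA, AS) = 90.00° ✓; |NA| = 8.000 ✓; bearing(N→B) − bearing(N→A) = 56.00° ✓; |NB| = 8.000 ✓; ∠(NB, BC) = 82.80° ✗; |BC| = 39.00 ✓.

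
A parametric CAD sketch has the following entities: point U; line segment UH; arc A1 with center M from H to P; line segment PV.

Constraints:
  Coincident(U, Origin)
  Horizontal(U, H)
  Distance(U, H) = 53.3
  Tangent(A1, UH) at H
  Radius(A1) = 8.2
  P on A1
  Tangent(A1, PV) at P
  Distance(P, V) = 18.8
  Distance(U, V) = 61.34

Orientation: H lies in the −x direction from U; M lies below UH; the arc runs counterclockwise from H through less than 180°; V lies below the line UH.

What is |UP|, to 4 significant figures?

61.96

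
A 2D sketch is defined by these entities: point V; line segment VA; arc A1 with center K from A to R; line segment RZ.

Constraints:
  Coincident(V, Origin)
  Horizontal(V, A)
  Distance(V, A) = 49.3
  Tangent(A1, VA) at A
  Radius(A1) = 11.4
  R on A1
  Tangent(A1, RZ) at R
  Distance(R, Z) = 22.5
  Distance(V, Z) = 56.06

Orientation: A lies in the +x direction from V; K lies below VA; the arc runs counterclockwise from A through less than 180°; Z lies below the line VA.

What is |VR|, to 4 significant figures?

40.63

Checks: |KA| = 11.40 ✓; |KR| = 11.40 ✓; ∠(KR, RZ) = 90.00° ✓; |RZ| = 22.50 ✓; |VZ| = 56.06 ✓.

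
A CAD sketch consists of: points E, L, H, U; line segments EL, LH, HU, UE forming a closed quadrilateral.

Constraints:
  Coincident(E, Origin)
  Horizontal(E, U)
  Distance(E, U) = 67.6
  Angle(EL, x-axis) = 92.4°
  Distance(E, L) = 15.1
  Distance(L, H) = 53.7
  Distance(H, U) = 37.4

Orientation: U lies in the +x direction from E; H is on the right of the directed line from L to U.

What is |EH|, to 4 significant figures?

43.92

E is at the origin; E and U share the same y with |EU| = 67.6 and U in +x, so U = (67.6, 0). EL runs at 92.4° with |EL| = 15.1, so L = (-0.6323, 15.09). H is determined by |LH| = 53.7 and |HU| = 37.4 together: it lies at the intersection of circle(L, 53.7) and circle(U, 37.4). With |LU| = 69.88, the foot of the radical line on LU is 45.56 from L and the perpendicular offset is √(53.7² − 45.56²) = 28.42. Taking the right-of-LU solution: H = (37.72, -22.50).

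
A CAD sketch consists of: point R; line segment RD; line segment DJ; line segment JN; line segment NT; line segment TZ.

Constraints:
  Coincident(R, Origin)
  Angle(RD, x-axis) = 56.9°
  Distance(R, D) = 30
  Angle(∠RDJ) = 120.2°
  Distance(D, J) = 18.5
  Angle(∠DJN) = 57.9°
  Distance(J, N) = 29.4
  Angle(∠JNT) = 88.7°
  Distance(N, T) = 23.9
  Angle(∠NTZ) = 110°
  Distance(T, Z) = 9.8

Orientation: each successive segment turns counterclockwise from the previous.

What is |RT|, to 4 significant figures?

14.32

∠DJN = 57.9° gives JN at -121.2° from the x-axis; with |JN| = 29.4, N = (-7.159, 16.51). ∠JNT = 88.7° gives NT at -29.90° from the x-axis; with |NT| = 23.9, T = (13.56, 4.597). Then |RT| = |T − R| = 14.32.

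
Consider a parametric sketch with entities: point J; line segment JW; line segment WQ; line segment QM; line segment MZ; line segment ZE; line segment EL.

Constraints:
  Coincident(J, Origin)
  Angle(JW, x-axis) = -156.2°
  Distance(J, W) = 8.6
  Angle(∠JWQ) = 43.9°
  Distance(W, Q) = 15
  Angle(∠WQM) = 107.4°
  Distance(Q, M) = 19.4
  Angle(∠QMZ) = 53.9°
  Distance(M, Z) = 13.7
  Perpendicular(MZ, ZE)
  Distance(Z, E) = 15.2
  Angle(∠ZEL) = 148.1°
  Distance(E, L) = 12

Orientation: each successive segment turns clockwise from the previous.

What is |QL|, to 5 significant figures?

10.532

MZ ⟂ ZE, so ZE runs at 139.00°; with |ZE| = 15.2, E = (-3.3073, 8.3831). ∠ZEL = 148.1° gives EL at 107.10° from the x-axis; with |EL| = 12.0, L = (-6.8358, 19.853). Then |QL| = |L − Q| = 10.532.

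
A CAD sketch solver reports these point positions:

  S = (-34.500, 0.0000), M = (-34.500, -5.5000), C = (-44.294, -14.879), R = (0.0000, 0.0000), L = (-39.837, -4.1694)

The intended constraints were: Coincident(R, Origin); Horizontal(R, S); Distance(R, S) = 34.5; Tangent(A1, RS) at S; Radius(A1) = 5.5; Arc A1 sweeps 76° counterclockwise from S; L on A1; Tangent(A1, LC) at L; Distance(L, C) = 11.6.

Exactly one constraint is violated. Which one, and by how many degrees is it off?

Tangent(A1, LC) at L — off by 8.60°.

R = (0.00, 0.00) ✓; R.y = 0.00, S.y = 0.00 ✓; |RS| = 34.50 ✓; ∠(MS, SR) = 90.00° ✓; |MS| = 5.500 ✓; bearing(M→L) − bearing(M→S) = 76.00° ✓; |ML| = 5.500 ✓; ∠(ML, LC) = 98.60° ✗; |LC| = 11.60 ✓.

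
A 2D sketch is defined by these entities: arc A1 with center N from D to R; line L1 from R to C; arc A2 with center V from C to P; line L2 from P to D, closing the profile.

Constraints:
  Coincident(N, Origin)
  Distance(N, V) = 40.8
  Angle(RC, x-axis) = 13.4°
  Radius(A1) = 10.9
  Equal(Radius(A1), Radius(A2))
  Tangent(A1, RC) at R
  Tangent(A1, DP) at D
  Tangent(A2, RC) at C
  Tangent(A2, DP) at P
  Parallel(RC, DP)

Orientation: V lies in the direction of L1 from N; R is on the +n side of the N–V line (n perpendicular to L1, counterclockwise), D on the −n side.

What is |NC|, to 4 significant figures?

42.23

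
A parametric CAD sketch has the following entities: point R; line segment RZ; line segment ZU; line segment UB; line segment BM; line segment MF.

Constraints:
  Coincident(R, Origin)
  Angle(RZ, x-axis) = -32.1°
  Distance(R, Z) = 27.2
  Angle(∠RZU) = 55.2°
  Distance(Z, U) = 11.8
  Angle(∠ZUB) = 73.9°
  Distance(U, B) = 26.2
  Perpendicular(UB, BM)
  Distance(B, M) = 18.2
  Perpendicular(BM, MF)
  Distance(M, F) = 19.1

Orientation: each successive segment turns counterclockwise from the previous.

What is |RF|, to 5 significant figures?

30.984

The perpendicularity gives BM at right angles to UB, so BM runs at -71.200°; with |BM| = 18.2, M = (3.5489, -28.340). BM ⟂ MF, so MF runs at 18.800°; with |MF| = 19.1, F = (21.630, -22.184). Then |RF| = |F − R| = 30.984.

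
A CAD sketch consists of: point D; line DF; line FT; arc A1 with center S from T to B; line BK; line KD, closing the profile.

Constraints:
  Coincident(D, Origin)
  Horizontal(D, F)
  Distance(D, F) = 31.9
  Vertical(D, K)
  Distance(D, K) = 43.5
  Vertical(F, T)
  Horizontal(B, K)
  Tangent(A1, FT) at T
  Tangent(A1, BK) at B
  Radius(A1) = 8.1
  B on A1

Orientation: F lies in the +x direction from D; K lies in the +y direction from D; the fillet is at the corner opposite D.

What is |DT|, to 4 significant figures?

47.65

The virtual corner opposite D is at (31.90, 43.50). Tangency of A1 to FT means the radius ST is perpendicular to FT and A1 meets BK tangentially, so SB is at right angles to BK, with radius 8.1, so the center S sits 8.1 in from both sides at S = (23.80, 35.40). That places the tangent points at T = (31.90, 35.40) on FT and B = (23.80, 43.50) on BK. Then |DT| = |T − D| = 47.65.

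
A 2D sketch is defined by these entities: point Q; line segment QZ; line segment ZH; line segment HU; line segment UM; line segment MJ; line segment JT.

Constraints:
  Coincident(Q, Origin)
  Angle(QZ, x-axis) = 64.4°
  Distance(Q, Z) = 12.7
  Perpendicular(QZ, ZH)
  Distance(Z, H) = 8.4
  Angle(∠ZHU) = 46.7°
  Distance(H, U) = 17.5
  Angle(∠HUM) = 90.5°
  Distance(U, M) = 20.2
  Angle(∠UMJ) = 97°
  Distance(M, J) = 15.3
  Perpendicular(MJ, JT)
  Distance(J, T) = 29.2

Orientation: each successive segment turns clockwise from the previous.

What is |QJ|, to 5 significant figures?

27.764

Q is at the origin; QZ runs at 64.4° with length 12.7, so Z = (5.4875, 11.453). The perpendicularity gives ZH at right angles to QZ, so ZH runs at -25.600°; with |ZH| = 8.4, H = (13.063, 7.8238). ∠ZHU = 46.7° gives HU at -158.90° from the x-axis; with |HU| = 17.5, U = (-3.2638, 1.5238). ∠HUM = 90.5° gives UM at 111.60° from the x-axis; with |UM| = 20.2, M = (-10.700, 20.305). ∠UMJ = 97.0° gives MJ at 28.600° from the x-axis; with |MJ| = 15.3, J = (2.7332, 27.629). Then |QJ| = |J − Q| = 27.764.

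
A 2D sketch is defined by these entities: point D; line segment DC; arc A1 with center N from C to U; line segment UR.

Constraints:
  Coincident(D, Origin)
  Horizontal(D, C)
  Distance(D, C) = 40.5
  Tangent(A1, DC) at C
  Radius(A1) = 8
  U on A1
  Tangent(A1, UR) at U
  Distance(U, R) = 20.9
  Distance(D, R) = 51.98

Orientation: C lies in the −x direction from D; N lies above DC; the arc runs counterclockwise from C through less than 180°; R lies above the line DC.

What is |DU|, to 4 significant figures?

35.18

Checks: |NC| = 8.000 ✓; |NU| = 8.000 ✓; ∠(NU, UR) = 90.00° ✓; |UR| = 20.90 ✓; |DR| = 51.98 ✓.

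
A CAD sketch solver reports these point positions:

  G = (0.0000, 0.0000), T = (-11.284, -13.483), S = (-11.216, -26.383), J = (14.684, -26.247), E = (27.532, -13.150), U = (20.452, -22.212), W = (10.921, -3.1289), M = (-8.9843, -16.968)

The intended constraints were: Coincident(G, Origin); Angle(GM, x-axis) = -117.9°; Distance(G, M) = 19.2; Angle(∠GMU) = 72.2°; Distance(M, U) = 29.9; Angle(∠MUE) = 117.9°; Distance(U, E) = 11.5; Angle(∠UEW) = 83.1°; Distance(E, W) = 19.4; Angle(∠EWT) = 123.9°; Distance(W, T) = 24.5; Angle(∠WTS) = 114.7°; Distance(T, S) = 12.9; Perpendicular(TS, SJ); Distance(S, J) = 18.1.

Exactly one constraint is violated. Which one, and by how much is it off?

Distance(S, J) = 18.1 — off by 7.80.

G = (0.00, 0.00) ✓; GM at -117.9° ✓; |GM| = 19.20 ✓; ∠GMU = 72.20° ✓; |MU| = 29.90 ✓; ∠MUE = 117.9° ✓; |UE| = 11.50 ✓; ∠UEW = 83.10° ✓; |EW| = 19.40 ✓; ∠EWT = 123.9° ✓; |WT| = 24.50 ✓; ∠WTS = 114.7° ✓; |TS| = 12.90 ✓; ∠(TS, SJ) = 90.00° ✓; |SJ| = 25.90 ✗.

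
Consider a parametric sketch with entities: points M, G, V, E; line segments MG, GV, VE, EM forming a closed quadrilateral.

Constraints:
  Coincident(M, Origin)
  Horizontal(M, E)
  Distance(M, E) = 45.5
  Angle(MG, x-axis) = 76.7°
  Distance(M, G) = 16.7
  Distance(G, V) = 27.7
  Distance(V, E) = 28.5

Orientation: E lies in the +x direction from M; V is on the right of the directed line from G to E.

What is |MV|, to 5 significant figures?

19.534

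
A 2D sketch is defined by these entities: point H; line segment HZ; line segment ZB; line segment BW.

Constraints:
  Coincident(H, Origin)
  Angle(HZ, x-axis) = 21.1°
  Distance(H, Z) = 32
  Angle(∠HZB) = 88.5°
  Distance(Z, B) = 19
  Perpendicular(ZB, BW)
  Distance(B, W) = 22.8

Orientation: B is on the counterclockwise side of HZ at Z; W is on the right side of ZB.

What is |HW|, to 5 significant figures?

57.721

∠HZB = 88.5°, so ZB runs at 21.1° + (180° − 88.5°) = 112.60° from the x-axis; with |ZB| = 19.0, B = Z + 19.0·(cos 112.60°, sin 112.60°) = (22.553, 29.061). The perpendicularity gives BW at right angles to ZB; with |BW| = 22.8 on the right of ZB, W = B + 22.8·(0.92321, 0.38430) = (43.602, 37.823). Then |HW| = |W − H| = 57.721.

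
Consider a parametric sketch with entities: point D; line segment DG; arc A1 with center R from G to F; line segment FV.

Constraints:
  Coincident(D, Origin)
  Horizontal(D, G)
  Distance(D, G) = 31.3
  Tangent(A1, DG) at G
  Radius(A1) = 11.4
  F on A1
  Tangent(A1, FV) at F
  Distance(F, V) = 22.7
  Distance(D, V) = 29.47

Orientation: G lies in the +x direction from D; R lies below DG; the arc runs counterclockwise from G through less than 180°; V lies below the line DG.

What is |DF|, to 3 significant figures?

22.0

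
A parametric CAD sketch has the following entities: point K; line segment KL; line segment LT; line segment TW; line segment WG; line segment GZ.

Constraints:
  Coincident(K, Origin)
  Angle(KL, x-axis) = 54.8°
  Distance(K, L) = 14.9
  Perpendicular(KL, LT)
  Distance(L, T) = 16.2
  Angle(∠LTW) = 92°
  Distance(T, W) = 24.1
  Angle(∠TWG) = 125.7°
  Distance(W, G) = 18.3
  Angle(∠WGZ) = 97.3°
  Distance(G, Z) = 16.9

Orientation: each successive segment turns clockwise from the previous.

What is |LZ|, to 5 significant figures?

25.145

K is at the origin; KL runs at 54.8° with length 14.9, so L = (8.5888, 12.175). KL is perpendicular to LT, so LT runs at -35.200°; with |LT| = 16.2, T = (21.827, 2.8373). ∠LTW = 92.0° gives TW at -123.20° from the x-axis; with |TW| = 24.1, W = (8.6303, -17.329). ∠TWG = 125.7° gives WG at -177.50° from the x-axis; with |WG| = 18.3, G = (-9.6523, -18.127). ∠WGZ = 97.3° gives GZ at 99.800° from the x-axis; with |GZ| = 16.9, Z = (-12.529, -1.4736). Then |LZ| = |Z − L| = 25.145.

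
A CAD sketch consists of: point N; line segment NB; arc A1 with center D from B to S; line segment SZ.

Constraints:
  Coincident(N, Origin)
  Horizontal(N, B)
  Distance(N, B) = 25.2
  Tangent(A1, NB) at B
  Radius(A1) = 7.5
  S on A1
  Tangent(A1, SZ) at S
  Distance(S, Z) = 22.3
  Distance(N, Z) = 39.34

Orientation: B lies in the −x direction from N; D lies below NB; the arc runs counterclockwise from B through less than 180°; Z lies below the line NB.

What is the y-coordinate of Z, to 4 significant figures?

-31.01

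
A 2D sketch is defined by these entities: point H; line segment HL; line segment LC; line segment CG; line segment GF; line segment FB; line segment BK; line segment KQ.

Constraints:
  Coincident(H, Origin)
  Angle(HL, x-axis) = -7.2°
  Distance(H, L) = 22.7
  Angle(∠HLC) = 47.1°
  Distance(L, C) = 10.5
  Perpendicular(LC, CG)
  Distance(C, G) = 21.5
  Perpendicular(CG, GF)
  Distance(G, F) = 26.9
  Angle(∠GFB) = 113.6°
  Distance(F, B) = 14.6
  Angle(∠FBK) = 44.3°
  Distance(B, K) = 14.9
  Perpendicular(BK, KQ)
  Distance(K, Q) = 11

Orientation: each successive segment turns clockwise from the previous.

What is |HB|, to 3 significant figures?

38.6

CG ⟂ GF, so GF runs at 39.9°; with |GF| = 26.9, F = (21.3, 24.2). ∠GFB = 113.6° gives FB at -26.5° from the x-axis; with |FB| = 14.6, B = (34.4, 17.7). Then |HB| = |B − H| = 38.6.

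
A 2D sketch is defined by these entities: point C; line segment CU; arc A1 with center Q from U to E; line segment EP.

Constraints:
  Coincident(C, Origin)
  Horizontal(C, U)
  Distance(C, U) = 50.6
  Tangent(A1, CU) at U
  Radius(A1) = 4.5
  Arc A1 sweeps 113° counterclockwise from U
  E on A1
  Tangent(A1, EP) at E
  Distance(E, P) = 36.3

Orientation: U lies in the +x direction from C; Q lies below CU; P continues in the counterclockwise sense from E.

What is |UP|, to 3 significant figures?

40.9

C is at the origin; C and U share the same y with |CU| = 50.6 and U on the +x side, so U = (50.6, 0.00). Tangency of A1 to CU means the radius QU is perpendicular to CU, so Q = U + (0, -4.5) = (50.6, -4.50). On A1, U sits at bearing 90° from Q; a 113° counterclockwise sweep puts E at bearing 203°, so E = Q + 4.5·(cos 203°, sin 203°) = (46.5, -6.26). Since A1 is tangent to EP there, QE ⟂ EP, so EP runs along (−sin 203°, cos 203°); with |EP| = 36.3, P = (60.6, -39.7). Then |UP| = |P − U| = 40.9.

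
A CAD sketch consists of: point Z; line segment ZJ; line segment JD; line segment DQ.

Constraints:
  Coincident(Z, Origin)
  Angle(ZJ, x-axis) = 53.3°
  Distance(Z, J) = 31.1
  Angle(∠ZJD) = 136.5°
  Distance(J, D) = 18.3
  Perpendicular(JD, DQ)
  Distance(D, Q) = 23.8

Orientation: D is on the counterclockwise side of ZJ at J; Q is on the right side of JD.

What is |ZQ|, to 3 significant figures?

60.9

Z is at the origin; ZJ runs at 53.3° with length 31.1, so J = 31.1·(cos 53.3°, sin 53.3°) = (18.6, 24.9). ∠ZJD = 136.5°, so JD runs at 53.3° + (180° − 136.5°) = 96.8° from the x-axis; with |JD| = 18.3, D = J + 18.3·(cos 96.8°, sin 96.8°) = (16.4, 43.1). JD is perpendicular to DQ; with |DQ| = 23.8 on the right of JD, Q = D + 23.8·(0.993, 0.118) = (40.1, 45.9). Then |ZQ| = |Q − Z| = 60.9.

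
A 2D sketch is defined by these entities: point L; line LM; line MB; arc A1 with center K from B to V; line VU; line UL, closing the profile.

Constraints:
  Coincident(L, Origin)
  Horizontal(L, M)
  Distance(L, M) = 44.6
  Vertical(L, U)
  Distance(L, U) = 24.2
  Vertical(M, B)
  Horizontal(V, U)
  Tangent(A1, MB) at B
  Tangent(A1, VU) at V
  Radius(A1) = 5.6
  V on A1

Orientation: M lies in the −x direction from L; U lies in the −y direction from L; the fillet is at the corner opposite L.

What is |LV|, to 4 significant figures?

45.90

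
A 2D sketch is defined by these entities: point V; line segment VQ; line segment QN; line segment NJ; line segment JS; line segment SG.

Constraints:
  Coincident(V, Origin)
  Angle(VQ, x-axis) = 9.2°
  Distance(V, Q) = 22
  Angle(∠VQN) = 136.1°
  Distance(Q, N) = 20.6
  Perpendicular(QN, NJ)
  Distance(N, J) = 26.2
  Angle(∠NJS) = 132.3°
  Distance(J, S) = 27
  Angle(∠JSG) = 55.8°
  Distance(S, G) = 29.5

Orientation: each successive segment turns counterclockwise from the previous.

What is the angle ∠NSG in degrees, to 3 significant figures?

32.3°

∠NJS = 132.3° gives JS at -169° from the x-axis; with |JS| = 27.0, S = (-13.4, 30.7). ∠JSG = 55.8° gives SG at -45.0° from the x-axis; with |SG| = 29.5, G = (7.47, 9.80). Then cos ∠NSG = SN·SG / (|SN||SG|), giving 32.3°.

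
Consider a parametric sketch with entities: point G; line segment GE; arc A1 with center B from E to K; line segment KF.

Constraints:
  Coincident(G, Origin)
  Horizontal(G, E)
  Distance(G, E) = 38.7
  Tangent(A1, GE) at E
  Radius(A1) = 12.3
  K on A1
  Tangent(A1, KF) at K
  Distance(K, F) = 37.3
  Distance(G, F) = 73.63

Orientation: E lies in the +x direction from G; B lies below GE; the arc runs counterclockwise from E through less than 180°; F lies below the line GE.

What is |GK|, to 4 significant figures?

36.61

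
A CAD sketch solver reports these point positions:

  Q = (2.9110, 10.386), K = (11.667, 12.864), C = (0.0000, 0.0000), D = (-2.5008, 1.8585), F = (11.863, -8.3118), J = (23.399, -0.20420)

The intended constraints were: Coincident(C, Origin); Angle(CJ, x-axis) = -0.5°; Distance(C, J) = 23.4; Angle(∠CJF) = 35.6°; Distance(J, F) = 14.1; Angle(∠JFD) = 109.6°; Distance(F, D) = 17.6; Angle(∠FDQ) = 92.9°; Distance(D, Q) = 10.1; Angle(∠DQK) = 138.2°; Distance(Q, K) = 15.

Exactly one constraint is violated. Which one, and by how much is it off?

Distance(Q, K) = 15 — off by 5.90.

C = (0.00, 0.00) ✓; CJ at -0.5000° ✓; |CJ| = 23.40 ✓; ∠CJF = 35.60° ✓; |JF| = 14.10 ✓; ∠JFD = 109.6° ✓; |FD| = 17.60 ✓; ∠FDQ = 92.90° ✓; |DQ| = 10.10 ✓; ∠DQK = 138.2° ✓; |QK| = 9.100 ✗.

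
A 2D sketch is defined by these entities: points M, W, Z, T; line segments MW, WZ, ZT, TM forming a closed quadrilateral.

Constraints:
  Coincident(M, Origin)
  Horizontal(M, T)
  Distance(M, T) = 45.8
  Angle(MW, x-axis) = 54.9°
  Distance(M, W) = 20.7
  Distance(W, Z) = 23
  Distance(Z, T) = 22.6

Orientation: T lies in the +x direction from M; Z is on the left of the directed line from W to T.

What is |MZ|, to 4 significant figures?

39.94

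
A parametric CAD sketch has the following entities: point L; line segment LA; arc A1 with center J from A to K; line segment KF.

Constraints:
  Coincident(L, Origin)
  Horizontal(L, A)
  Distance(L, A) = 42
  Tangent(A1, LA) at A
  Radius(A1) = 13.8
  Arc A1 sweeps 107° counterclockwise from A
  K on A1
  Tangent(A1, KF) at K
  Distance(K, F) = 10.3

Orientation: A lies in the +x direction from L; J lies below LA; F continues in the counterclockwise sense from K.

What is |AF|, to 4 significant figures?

29.50

L is at the origin; LA is horizontal with |LA| = 42.0 and A on the +x side, so A = (42.00, 0.000). Tangency of A1 to LA means the radius JA is perpendicular to LA, so J = A + (0, -13.8) = (42.00, -13.80). On A1, A sits at bearing 90° from J; a 107° counterclockwise sweep puts K at bearing 197°, so K = J + 13.8·(cos 197°, sin 197°) = (28.80, -17.83). Tangency of A1 to KF means the radius JK is perpendicular to KF, so KF runs along (−sin 197°, cos 197°); with |KF| = 10.3, F = (31.81, -27.68). Then |AF| = |F − A| = 29.50.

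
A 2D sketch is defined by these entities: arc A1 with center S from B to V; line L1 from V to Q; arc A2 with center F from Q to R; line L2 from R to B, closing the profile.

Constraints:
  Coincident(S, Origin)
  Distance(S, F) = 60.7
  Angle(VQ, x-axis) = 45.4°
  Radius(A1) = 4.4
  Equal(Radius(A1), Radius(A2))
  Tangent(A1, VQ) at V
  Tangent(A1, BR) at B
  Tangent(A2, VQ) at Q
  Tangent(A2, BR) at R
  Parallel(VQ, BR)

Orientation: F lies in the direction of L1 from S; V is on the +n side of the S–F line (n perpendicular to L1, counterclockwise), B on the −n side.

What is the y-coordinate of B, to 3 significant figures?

-3.09

The slot axis is L1's direction at 45.4°, so u = (cos 45.4°, sin 45.4°) = (0.702, 0.712) and n = (−sin 45.4°, cos 45.4°) = (-0.712, 0.702). S is at the origin and F lies 60.7 along u from S, so F = 60.7·u = (42.6, 43.2). Tangency of A1 to both parallel lines with radius 4.4 puts V and B at S ± 4.4·n: V = (-3.13, 3.09), B = (3.13, -3.09). So B.y = -3.09.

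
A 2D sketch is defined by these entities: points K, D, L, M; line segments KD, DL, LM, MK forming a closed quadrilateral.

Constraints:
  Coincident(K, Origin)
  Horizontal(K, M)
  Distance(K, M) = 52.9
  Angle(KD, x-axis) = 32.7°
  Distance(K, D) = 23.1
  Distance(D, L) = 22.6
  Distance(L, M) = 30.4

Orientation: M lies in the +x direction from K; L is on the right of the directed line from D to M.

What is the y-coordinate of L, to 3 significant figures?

-9.64

Checks: |DL| = 22.60 ✓; |LM| = 30.40 ✓.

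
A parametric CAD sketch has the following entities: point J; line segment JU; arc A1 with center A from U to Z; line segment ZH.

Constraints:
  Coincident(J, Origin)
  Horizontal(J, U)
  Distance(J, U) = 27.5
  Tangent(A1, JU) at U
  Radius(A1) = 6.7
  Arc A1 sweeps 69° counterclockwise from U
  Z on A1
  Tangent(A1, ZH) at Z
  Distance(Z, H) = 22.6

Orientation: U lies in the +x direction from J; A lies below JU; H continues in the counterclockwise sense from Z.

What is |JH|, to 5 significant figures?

28.598

J is at the origin; JU is horizontal with |JU| = 27.5 and U on the +x side, so U = (27.500, 0.0000). A1 meets JU tangentially, so AU is at right angles to JU, so A = U + (0, -6.7) = (27.500, -6.7000). On A1, U sits at bearing 90° from A; a 69° counterclockwise sweep puts Z at bearing 159°, so Z = A + 6.7·(cos 159°, sin 159°) = (21.245, -4.2989). A1 meets ZH tangentially, so AZ is at right angles to ZH, so ZH runs along (−sin 159°, cos 159°); with |ZH| = 22.6, H = (13.146, -25.398). Then |JH| = |H − J| = 28.598.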